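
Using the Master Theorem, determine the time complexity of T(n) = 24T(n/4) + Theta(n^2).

Master Theorem for T(n) = 24T(n/4) + O(n^2):

a = 24, b = 4, c = 2
log_b(a) = log_4(24) = 2.2925

Case 1: c = 2 < log_4(24) = 2.2925
T(n) = O(n^(log_4 24))

For T(n) = 24T(n/4) + O(n^2): log_4(24) = 2.2925. This is Case 1 of the Master Theorem (c < log_b(a), work dominated by leaves), giving O(n^(log_4 24)).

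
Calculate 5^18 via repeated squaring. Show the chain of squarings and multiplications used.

Computing 5^18 by squaring (build up from 5^1; each line after the first costs one multiplication):

5^1 = 5
5^2 = (5^1)^2 = 5^2 = 25
5^4 = (5^2)^2 = 25^2 = 625
5^8 = (5^4)^2 = 625^2 = 390625
5^9 = 5 * 5^8 = 5 * 390625 = 1953125
5^18 = (5^9)^2 = 1953125^2 = 3814697265625

Result: 3814697265625
Multiplications needed: 5 (5 lines after 5^1)

5^18 = 3814697265625. Using exponentiation by squaring, this requires 5 multiplications. The key idea: if the exponent is even, square the half-power; if odd, multiply by the base once.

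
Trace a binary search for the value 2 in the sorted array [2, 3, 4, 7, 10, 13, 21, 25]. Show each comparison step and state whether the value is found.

Binary search for 2 in [2, 3, 4, 7, 10, 13, 21, 25]:

lo=0, hi=7, mid=3, arr[mid]=7 -> 7 > 2, search left half
lo=0, hi=2, mid=1, arr[mid]=3 -> 3 > 2, search left half
lo=0, hi=0, mid=0, arr[mid]=2 -> Found target at index 0!

Binary search finds 2 at index 0 after 3 comparisons. The search repeatedly halves the search space by comparing with the middle element.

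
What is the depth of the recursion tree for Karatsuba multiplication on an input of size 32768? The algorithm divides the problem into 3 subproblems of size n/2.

For divide and conquer with division factor 2:

Problem sizes at each level:
Level 0: 32768
Level 1: 16384
Level 2: 8192
Level 3: 4096
Level 4: 2048
Level 5: 1024
Level 6: 512
Level 7: 256
Level 8: 128
Level 9: 64
Level 10: 32
Level 11: 16
Level 12: 8
Level 13: 4
Level 14: 2
Level 15: 1

The root is level 0 and the size-1 base case is level 15 (the tree spans levels 0 through 15, i.e. 16 levels counting the root), so the depth is the number of divisions: log_2(32768) = 15

The recursion tree depth is log_2(32768) = 15. At each level, the problem size is divided by 2, so it takes 15 divisions to reduce to a base case of size 1. The algorithm makes 3 recursive calls at each level.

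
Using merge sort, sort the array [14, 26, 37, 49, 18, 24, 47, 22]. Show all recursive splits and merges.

Merge sort trace:

Split: [14, 26, 37, 49, 18, 24, 47, 22] -> [14, 26, 37, 49] and [18, 24, 47, 22]
  Split: [14, 26, 37, 49] -> [14, 26] and [37, 49]
    Split: [14, 26] -> [14] and [26]
    Merge: [14] + [26] -> [14, 26]
    Split: [37, 49] -> [37] and [49]
    Merge: [37] + [49] -> [37, 49]
  Merge: [14, 26] + [37, 49] -> [14, 26, 37, 49]
  Split: [18, 24, 47, 22] -> [18, 24] and [47, 22]
    Split: [18, 24] -> [18] and [24]
    Merge: [18] + [24] -> [18, 24]
    Split: [47, 22] -> [47] and [22]
    Merge: [47] + [22] -> [22, 47]
  Merge: [18, 24] + [22, 47] -> [18, 22, 24, 47]
Merge: [14, 26, 37, 49] + [18, 22, 24, 47] -> [14, 18, 22, 24, 26, 37, 47, 49]

Final sorted array: [14, 18, 22, 24, 26, 37, 47, 49]

The merge sort proceeds by recursively splitting the array and merging sorted halves.
After all merges, the sorted array is [14, 18, 22, 24, 26, 37, 47, 49].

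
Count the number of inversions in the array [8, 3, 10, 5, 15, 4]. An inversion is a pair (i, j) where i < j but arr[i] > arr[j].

Finding inversions in [8, 3, 10, 5, 15, 4]:

(0, 1): arr[0]=8 > arr[1]=3
(0, 3): arr[0]=8 > arr[3]=5
(0, 5): arr[0]=8 > arr[5]=4
(2, 3): arr[2]=10 > arr[3]=5
(2, 5): arr[2]=10 > arr[5]=4
(3, 5): arr[3]=5 > arr[5]=4
(4, 5): arr[4]=15 > arr[5]=4

Total inversions: 7

The array has 7 inversion(s): (0,1), (0,3), (0,5), (2,3), (2,5), (3,5), (4,5). Each pair (i,j) satisfies i < j and arr[i] > arr[j].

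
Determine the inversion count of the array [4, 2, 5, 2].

Finding inversions in [4, 2, 5, 2]:

(0, 1): arr[0]=4 > arr[1]=2
(0, 3): arr[0]=4 > arr[3]=2
(2, 3): arr[2]=5 > arr[3]=2

Total inversions: 3

The array has 3 inversion(s): (0,1), (0,3), (2,3). Each pair (i,j) satisfies i < j and arr[i] > arr[j].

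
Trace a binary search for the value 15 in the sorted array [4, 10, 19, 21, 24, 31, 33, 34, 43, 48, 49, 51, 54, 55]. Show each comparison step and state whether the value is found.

Binary search for 15 in [4, 10, 19, 21, 24, 31, 33, 34, 43, 48, 49, 51, 54, 55]:

lo=0, hi=13, mid=6, arr[mid]=33 -> 33 > 15, search left half
lo=0, hi=5, mid=2, arr[mid]=19 -> 19 > 15, search left half
lo=0, hi=1, mid=0, arr[mid]=4 -> 4 < 15, search right half
lo=1, hi=1, mid=1, arr[mid]=10 -> 10 < 15, search right half
lo=2 > hi=1, target 15 not found

Binary search determines that 15 is not in the array after 4 comparisons. The search space was exhausted without finding the target.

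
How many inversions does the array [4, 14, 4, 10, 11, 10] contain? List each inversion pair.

Finding inversions in [4, 14, 4, 10, 11, 10]:

(1, 2): arr[1]=14 > arr[2]=4
(1, 3): arr[1]=14 > arr[3]=10
(1, 4): arr[1]=14 > arr[4]=11
(1, 5): arr[1]=14 > arr[5]=10
(4, 5): arr[4]=11 > arr[5]=10

Total inversions: 5

The array has 5 inversion(s): (1,2), (1,3), (1,4), (1,5), (4,5). Each pair (i,j) satisfies i < j and arr[i] > arr[j].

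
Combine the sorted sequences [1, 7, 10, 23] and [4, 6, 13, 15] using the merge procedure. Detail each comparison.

Merging process:

Compare 1 vs 4: take 1 from left. Merged: [1]
Compare 7 vs 4: take 4 from right. Merged: [1, 4]
Compare 7 vs 6: take 6 from right. Merged: [1, 4, 6]
Compare 7 vs 13: take 7 from left. Merged: [1, 4, 6, 7]
Compare 10 vs 13: take 10 from left. Merged: [1, 4, 6, 7, 10]
Compare 23 vs 13: take 13 from right. Merged: [1, 4, 6, 7, 10, 13]
Compare 23 vs 15: take 15 from right. Merged: [1, 4, 6, 7, 10, 13, 15]
Append remaining from left: [23]. Merged: [1, 4, 6, 7, 10, 13, 15, 23]

Final merged array: [1, 4, 6, 7, 10, 13, 15, 23]
Total comparisons: 7

The merged array is [1, 4, 6, 7, 10, 13, 15, 23], requiring 7 comparisons. The merge step runs in O(n) time where n is the total number of elements.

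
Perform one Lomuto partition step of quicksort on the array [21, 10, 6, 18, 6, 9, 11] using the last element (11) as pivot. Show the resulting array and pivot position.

Lomuto partition with pivot = 11:

Initial array: [21, 10, 6, 18, 6, 9, 11]

arr[0]=21 > 11: no swap
arr[1]=10 <= 11: swap with position 0, array becomes [10, 21, 6, 18, 6, 9, 11]
arr[2]=6 <= 11: swap with position 1, array becomes [10, 6, 21, 18, 6, 9, 11]
arr[3]=18 > 11: no swap
arr[4]=6 <= 11: swap with position 2, array becomes [10, 6, 6, 18, 21, 9, 11]
arr[5]=9 <= 11: swap with position 3, array becomes [10, 6, 6, 9, 21, 18, 11]

Place pivot at position 4: [10, 6, 6, 9, 11, 18, 21]
Pivot position: 4

After partitioning with pivot 11, the array becomes [10, 6, 6, 9, 11, 18, 21]. The pivot is placed at index 4. All elements to the left of the pivot are <= 11, and all elements to the right are > 11.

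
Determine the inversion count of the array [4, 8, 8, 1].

Finding inversions in [4, 8, 8, 1]:

(0, 3): arr[0]=4 > arr[3]=1
(1, 3): arr[1]=8 > arr[3]=1
(2, 3): arr[2]=8 > arr[3]=1

Total inversions: 3

The array has 3 inversion(s): (0,3), (1,3), (2,3). Each pair (i,j) satisfies i < j and arr[i] > arr[j].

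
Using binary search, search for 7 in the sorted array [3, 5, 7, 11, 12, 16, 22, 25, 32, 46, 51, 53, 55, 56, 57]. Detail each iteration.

Binary search for 7 in [3, 5, 7, 11, 12, 16, 22, 25, 32, 46, 51, 53, 55, 56, 57]:

lo=0, hi=14, mid=7, arr[mid]=25 -> 25 > 7, search left half
lo=0, hi=6, mid=3, arr[mid]=11 -> 11 > 7, search left half
lo=0, hi=2, mid=1, arr[mid]=5 -> 5 < 7, search right half
lo=2, hi=2, mid=2, arr[mid]=7 -> Found target at index 2!

Binary search finds 7 at index 2 after 4 comparisons. The search repeatedly halves the search space by comparing with the middle element.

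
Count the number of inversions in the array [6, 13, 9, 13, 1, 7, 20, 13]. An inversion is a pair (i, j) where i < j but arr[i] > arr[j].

Finding inversions in [6, 13, 9, 13, 1, 7, 20, 13]:

(0, 4): arr[0]=6 > arr[4]=1
(1, 2): arr[1]=13 > arr[2]=9
(1, 4): arr[1]=13 > arr[4]=1
(1, 5): arr[1]=13 > arr[5]=7
(2, 4): arr[2]=9 > arr[4]=1
(2, 5): arr[2]=9 > arr[5]=7
(3, 4): arr[3]=13 > arr[4]=1
(3, 5): arr[3]=13 > arr[5]=7
(6, 7): arr[6]=20 > arr[7]=13

Total inversions: 9

The array has 9 inversion(s): (0,4), (1,2), (1,4), (1,5), (2,4), (2,5), (3,4), (3,5), (6,7). Each pair (i,j) satisfies i < j and arr[i] > arr[j].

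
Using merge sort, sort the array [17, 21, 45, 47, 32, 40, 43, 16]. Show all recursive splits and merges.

Merge sort trace:

Split: [17, 21, 45, 47, 32, 40, 43, 16] -> [17, 21, 45, 47] and [32, 40, 43, 16]
  Split: [17, 21, 45, 47] -> [17, 21] and [45, 47]
    Split: [17, 21] -> [17] and [21]
    Merge: [17] + [21] -> [17, 21]
    Split: [45, 47] -> [45] and [47]
    Merge: [45] + [47] -> [45, 47]
  Merge: [17, 21] + [45, 47] -> [17, 21, 45, 47]
  Split: [32, 40, 43, 16] -> [32, 40] and [43, 16]
    Split: [32, 40] -> [32] and [40]
    Merge: [32] + [40] -> [32, 40]
    Split: [43, 16] -> [43] and [16]
    Merge: [43] + [16] -> [16, 43]
  Merge: [32, 40] + [16, 43] -> [16, 32, 40, 43]
Merge: [17, 21, 45, 47] + [16, 32, 40, 43] -> [16, 17, 21, 32, 40, 43, 45, 47]

Final sorted array: [16, 17, 21, 32, 40, 43, 45, 47]

The merge sort proceeds by recursively splitting the array and merging sorted halves.
After all merges, the sorted array is [16, 17, 21, 32, 40, 43, 45, 47].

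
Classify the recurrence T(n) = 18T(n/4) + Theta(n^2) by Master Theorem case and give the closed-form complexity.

Master Theorem for T(n) = 18T(n/4) + O(n^2):

a = 18, b = 4, c = 2
log_b(a) = log_4(18) = 2.0850

Case 1: c = 2 < log_4(18) = 2.0850
T(n) = O(n^(log_4 18))

For T(n) = 18T(n/4) + O(n^2): log_4(18) = 2.0850. This is Case 1 of the Master Theorem (c < log_b(a), work dominated by leaves), giving O(n^(log_4 18)).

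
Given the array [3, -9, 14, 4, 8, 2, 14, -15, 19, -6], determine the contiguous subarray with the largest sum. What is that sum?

Using Kadane's algorithm on [3, -9, 14, 4, 8, 2, 14, -15, 19, -6]:

Scanning through the array:
Position 1 (value -9): max_ending_here = -6, max_so_far = 3
Position 2 (value 14): max_ending_here = 14, max_so_far = 14
Position 3 (value 4): max_ending_here = 18, max_so_far = 18
Position 4 (value 8): max_ending_here = 26, max_so_far = 26
Position 5 (value 2): max_ending_here = 28, max_so_far = 28
Position 6 (value 14): max_ending_here = 42, max_so_far = 42
Position 7 (value -15): max_ending_here = 27, max_so_far = 42
Position 8 (value 19): max_ending_here = 46, max_so_far = 46
Position 9 (value -6): max_ending_here = 40, max_so_far = 46

Maximum subarray: [14, 4, 8, 2, 14, -15, 19]
Maximum sum: 46

The maximum subarray is [14, 4, 8, 2, 14, -15, 19] with sum 46. This subarray runs from index 2 to index 8.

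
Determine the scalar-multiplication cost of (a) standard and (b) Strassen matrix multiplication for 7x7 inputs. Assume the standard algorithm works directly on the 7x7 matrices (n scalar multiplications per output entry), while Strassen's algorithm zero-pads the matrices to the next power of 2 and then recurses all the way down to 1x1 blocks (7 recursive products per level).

Matrix multiplication for 7x7 matrices:

Strassen's algorithm requires power-of-2 dimensions. Pad 7x7 to 8x8 (next power of 2).

Standard algorithm: 7^3 = 343 multiplications
Strassen's algorithm: 7^(log2(8)) = 7^3 = 343 multiplications
Savings: 343 - 343 = 0 multiplications

Standard: 343 multiplications (7^3). Strassen: 343 multiplications (7^3, after padding to 8x8). Strassen reduces 8 recursive multiplications to 7 at each level.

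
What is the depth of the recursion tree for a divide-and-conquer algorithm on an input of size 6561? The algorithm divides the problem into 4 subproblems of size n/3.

For divide and conquer with division factor 3:

Problem sizes at each level:
Level 0: 6561
Level 1: 2187
Level 2: 729
Level 3: 243
Level 4: 81
Level 5: 27
Level 6: 9
Level 7: 3
Level 8: 1

The root is level 0 and the size-1 base case is level 8 (the tree spans levels 0 through 8, i.e. 9 levels counting the root), so the depth is the number of divisions: log_3(6561) = 8

The recursion tree depth is log_3(6561) = 8. At each level, the problem size is divided by 3, so it takes 8 divisions to reduce to a base case of size 1. The algorithm makes 4 recursive calls at each level.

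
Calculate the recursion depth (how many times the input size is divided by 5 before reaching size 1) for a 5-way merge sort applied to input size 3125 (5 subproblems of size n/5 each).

For divide and conquer with division factor 5:

Problem sizes at each level:
Level 0: 3125
Level 1: 625
Level 2: 125
Level 3: 25
Level 4: 5
Level 5: 1

The root is level 0 and the size-1 base case is level 5 (the tree spans levels 0 through 5, i.e. 6 levels counting the root), so the depth is the number of divisions: log_5(3125) = 5

The recursion tree depth is log_5(3125) = 5. At each level, the problem size is divided by 5, so it takes 5 divisions to reduce to a base case of size 1. The algorithm makes 5 recursive calls at each level.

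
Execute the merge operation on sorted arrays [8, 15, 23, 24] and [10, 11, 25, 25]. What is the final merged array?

Merging process:

Compare 8 vs 10: take 8 from left. Merged: [8]
Compare 15 vs 10: take 10 from right. Merged: [8, 10]
Compare 15 vs 11: take 11 from right. Merged: [8, 10, 11]
Compare 15 vs 25: take 15 from left. Merged: [8, 10, 11, 15]
Compare 23 vs 25: take 23 from left. Merged: [8, 10, 11, 15, 23]
Compare 24 vs 25: take 24 from left. Merged: [8, 10, 11, 15, 23, 24]
Append remaining from right: [25, 25]. Merged: [8, 10, 11, 15, 23, 24, 25, 25]

Final merged array: [8, 10, 11, 15, 23, 24, 25, 25]
Total comparisons: 6

The merged array is [8, 10, 11, 15, 23, 24, 25, 25], requiring 6 comparisons. The merge step runs in O(n) time where n is the total number of elements.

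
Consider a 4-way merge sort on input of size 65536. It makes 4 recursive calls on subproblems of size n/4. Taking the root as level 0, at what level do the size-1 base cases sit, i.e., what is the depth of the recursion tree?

For divide and conquer with division factor 4:

Problem sizes at each level:
Level 0: 65536
Level 1: 16384
Level 2: 4096
Level 3: 1024
Level 4: 256
Level 5: 64
Level 6: 16
Level 7: 4
Level 8: 1

The root is level 0 and the size-1 base case is level 8 (the tree spans levels 0 through 8, i.e. 9 levels counting the root), so the depth is the number of divisions: log_4(65536) = 8

The recursion tree depth is log_4(65536) = 8. At each level, the problem size is divided by 4, so it takes 8 divisions to reduce to a base case of size 1. The algorithm makes 4 recursive calls at each level.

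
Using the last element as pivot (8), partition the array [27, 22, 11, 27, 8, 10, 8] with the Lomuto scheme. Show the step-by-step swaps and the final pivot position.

Lomuto partition with pivot = 8:

Initial array: [27, 22, 11, 27, 8, 10, 8]

arr[0]=27 > 8: no swap
arr[1]=22 > 8: no swap
arr[2]=11 > 8: no swap
arr[3]=27 > 8: no swap
arr[4]=8 <= 8: swap with position 0, array becomes [8, 22, 11, 27, 27, 10, 8]
arr[5]=10 > 8: no swap

Place pivot at position 1: [8, 8, 11, 27, 27, 10, 22]
Pivot position: 1

After partitioning with pivot 8, the array becomes [8, 8, 11, 27, 27, 10, 22]. The pivot is placed at index 1. All elements to the left of the pivot are <= 8, and all elements to the right are > 8.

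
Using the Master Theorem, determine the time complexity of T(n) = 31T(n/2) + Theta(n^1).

Master Theorem for T(n) = 31T(n/2) + O(n^1):

a = 31, b = 2, c = 1
log_b(a) = log_2(31) = 4.9542

Case 1: c = 1 < log_2(31) = 4.9542
T(n) = O(n^(log_2 31))

For T(n) = 31T(n/2) + O(n^1): log_2(31) = 4.9542. This is Case 1 of the Master Theorem (c < log_b(a), work dominated by leaves), giving O(n^(log_2 31)).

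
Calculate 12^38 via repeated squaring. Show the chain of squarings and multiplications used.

Computing 12^38 by squaring (build up from 12^1; each line after the first costs one multiplication):

12^1 = 12
12^2 = (12^1)^2 = 12^2 = 144
12^4 = (12^2)^2 = 144^2 = 20736
12^8 = (12^4)^2 = 20736^2 = 429981696
12^9 = 12 * 12^8 = 12 * 429981696 = 5159780352
12^18 = (12^9)^2 = 5159780352^2 = 26623333280885243904
12^19 = 12 * 12^18 = 12 * 26623333280885243904 = 319479999370622926848
12^38 = (12^19)^2 = 319479999370622926848^2 = 102067469997853225734913580209377959215104

Result: 102067469997853225734913580209377959215104
Multiplications needed: 7 (7 lines after 12^1)

12^38 = 102067469997853225734913580209377959215104. Using exponentiation by squaring, this requires 7 multiplications. The key idea: if the exponent is even, square the half-power; if odd, multiply by the base once.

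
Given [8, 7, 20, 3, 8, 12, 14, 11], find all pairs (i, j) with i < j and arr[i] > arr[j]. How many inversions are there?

Finding inversions in [8, 7, 20, 3, 8, 12, 14, 11]:

(0, 1): arr[0]=8 > arr[1]=7
(0, 3): arr[0]=8 > arr[3]=3
(1, 3): arr[1]=7 > arr[3]=3
(2, 3): arr[2]=20 > arr[3]=3
(2, 4): arr[2]=20 > arr[4]=8
(2, 5): arr[2]=20 > arr[5]=12
(2, 6): arr[2]=20 > arr[6]=14
(2, 7): arr[2]=20 > arr[7]=11
(5, 7): arr[5]=12 > arr[7]=11
(6, 7): arr[6]=14 > arr[7]=11

Total inversions: 10

The array has 10 inversion(s): (0,1), (0,3), (1,3), (2,3), (2,4), (2,5), (2,6), (2,7), (5,7), (6,7). Each pair (i,j) satisfies i < j and arr[i] > arr[j].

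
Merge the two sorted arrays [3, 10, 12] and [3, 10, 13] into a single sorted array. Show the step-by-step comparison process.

Merging process:

Compare 3 vs 3: take 3 from left. Merged: [3]
Compare 10 vs 3: take 3 from right. Merged: [3, 3]
Compare 10 vs 10: take 10 from left. Merged: [3, 3, 10]
Compare 12 vs 10: take 10 from right. Merged: [3, 3, 10, 10]
Compare 12 vs 13: take 12 from left. Merged: [3, 3, 10, 10, 12]
Append remaining from right: [13]. Merged: [3, 3, 10, 10, 12, 13]

Final merged array: [3, 3, 10, 10, 12, 13]
Total comparisons: 5

The merged array is [3, 3, 10, 10, 12, 13], requiring 5 comparisons. The merge step runs in O(n) time where n is the total number of elements.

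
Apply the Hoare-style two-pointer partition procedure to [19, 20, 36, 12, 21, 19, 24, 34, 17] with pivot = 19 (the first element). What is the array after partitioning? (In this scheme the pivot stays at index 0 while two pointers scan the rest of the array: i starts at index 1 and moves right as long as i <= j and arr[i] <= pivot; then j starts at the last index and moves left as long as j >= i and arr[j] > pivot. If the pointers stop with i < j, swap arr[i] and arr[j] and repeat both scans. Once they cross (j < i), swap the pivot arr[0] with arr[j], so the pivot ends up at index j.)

Hoare-style two-pointer partition with pivot = 19:

Initial array: [19, 20, 36, 12, 21, 19, 24, 34, 17]

Pointers start at i = 1, j = 8.
i stops at index 1 (arr[1]=20 > 19), j stops at index 8 (arr[8]=17 <= 19): swap arr[1] and arr[8], array becomes [19, 17, 36, 12, 21, 19, 24, 34, 20]
i stops at index 2 (arr[2]=36 > 19), j stops at index 5 (arr[5]=19 <= 19): swap arr[2] and arr[5], array becomes [19, 17, 19, 12, 21, 36, 24, 34, 20]
i ends at 4, j ends at 3: the pointers have crossed (j < i), so scanning stops.

Swap pivot arr[0] with arr[3] to place pivot at position 3: [12, 17, 19, 19, 21, 36, 24, 34, 20]
Pivot position: 3

After partitioning with pivot 19, the array becomes [12, 17, 19, 19, 21, 36, 24, 34, 20]. The pivot is placed at index 3. All elements to the left of the pivot are <= 19, and all elements to the right are > 19.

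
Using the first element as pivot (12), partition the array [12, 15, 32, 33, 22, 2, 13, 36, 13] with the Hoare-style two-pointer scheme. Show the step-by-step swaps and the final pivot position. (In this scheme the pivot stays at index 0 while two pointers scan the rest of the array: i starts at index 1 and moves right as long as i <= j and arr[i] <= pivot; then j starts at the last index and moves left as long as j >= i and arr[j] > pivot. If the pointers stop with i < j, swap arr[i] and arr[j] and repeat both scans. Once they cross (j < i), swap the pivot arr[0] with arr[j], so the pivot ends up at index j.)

Hoare-style two-pointer partition with pivot = 12:

Initial array: [12, 15, 32, 33, 22, 2, 13, 36, 13]

Pointers start at i = 1, j = 8.
i stops at index 1 (arr[1]=15 > 12), j stops at index 5 (arr[5]=2 <= 12): swap arr[1] and arr[5], array becomes [12, 2, 32, 33, 22, 15, 13, 36, 13]
i ends at 2, j ends at 1: the pointers have crossed (j < i), so scanning stops.

Swap pivot arr[0] with arr[1] to place pivot at position 1: [2, 12, 32, 33, 22, 15, 13, 36, 13]
Pivot position: 1

After partitioning with pivot 12, the array becomes [2, 12, 32, 33, 22, 15, 13, 36, 13]. The pivot is placed at index 1. All elements to the left of the pivot are <= 12, and all elements to the right are > 12.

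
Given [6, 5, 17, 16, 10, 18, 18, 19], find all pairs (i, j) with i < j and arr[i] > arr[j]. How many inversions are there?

Finding inversions in [6, 5, 17, 16, 10, 18, 18, 19]:

(0, 1): arr[0]=6 > arr[1]=5
(2, 3): arr[2]=17 > arr[3]=16
(2, 4): arr[2]=17 > arr[4]=10
(3, 4): arr[3]=16 > arr[4]=10

Total inversions: 4

The array has 4 inversion(s): (0,1), (2,3), (2,4), (3,4). Each pair (i,j) satisfies i < j and arr[i] > arr[j].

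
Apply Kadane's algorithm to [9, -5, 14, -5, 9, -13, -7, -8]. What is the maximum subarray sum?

Using Kadane's algorithm on [9, -5, 14, -5, 9, -13, -7, -8]:

Scanning through the array:
Position 1 (value -5): max_ending_here = 4, max_so_far = 9
Position 2 (value 14): max_ending_here = 18, max_so_far = 18
Position 3 (value -5): max_ending_here = 13, max_so_far = 18
Position 4 (value 9): max_ending_here = 22, max_so_far = 22
Position 5 (value -13): max_ending_here = 9, max_so_far = 22
Position 6 (value -7): max_ending_here = 2, max_so_far = 22
Position 7 (value -8): max_ending_here = -6, max_so_far = 22

Maximum subarray: [9, -5, 14, -5, 9]
Maximum sum: 22

The maximum subarray is [9, -5, 14, -5, 9] with sum 22. This subarray runs from index 0 to index 4.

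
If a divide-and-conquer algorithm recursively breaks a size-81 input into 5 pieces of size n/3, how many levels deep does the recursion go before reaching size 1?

For divide and conquer with division factor 3:

Problem sizes at each level:
Level 0: 81
Level 1: 27
Level 2: 9
Level 3: 3
Level 4: 1

The root is level 0 and the size-1 base case is level 4 (the tree spans levels 0 through 4, i.e. 5 levels counting the root), so the depth is the number of divisions: log_3(81) = 4

The recursion tree depth is log_3(81) = 4. At each level, the problem size is divided by 3, so it takes 4 divisions to reduce to a base case of size 1. The algorithm makes 5 recursive calls at each level.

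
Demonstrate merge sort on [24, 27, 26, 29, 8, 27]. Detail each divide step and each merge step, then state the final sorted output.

Merge sort trace:

Split: [24, 27, 26, 29, 8, 27] -> [24, 27, 26] and [29, 8, 27]
  Split: [24, 27, 26] -> [24] and [27, 26]
    Split: [27, 26] -> [27] and [26]
    Merge: [27] + [26] -> [26, 27]
  Merge: [24] + [26, 27] -> [24, 26, 27]
  Split: [29, 8, 27] -> [29] and [8, 27]
    Split: [8, 27] -> [8] and [27]
    Merge: [8] + [27] -> [8, 27]
  Merge: [29] + [8, 27] -> [8, 27, 29]
Merge: [24, 26, 27] + [8, 27, 29] -> [8, 24, 26, 27, 27, 29]

Final sorted array: [8, 24, 26, 27, 27, 29]

The merge sort proceeds by recursively splitting the array and merging sorted halves.
After all merges, the sorted array is [8, 24, 26, 27, 27, 29].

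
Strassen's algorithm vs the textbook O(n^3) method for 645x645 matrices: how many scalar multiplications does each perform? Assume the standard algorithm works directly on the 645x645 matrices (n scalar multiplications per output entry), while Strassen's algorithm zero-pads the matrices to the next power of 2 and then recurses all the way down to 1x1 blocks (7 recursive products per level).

Matrix multiplication for 645x645 matrices:

Strassen's algorithm requires power-of-2 dimensions. Pad 645x645 to 1024x1024 (next power of 2).

Standard algorithm: 645^3 = 268336125 multiplications
Strassen's algorithm: 7^(log2(1024)) = 7^10 = 282475249 multiplications
Difference: 268336125 - 282475249 = -14139124 (Strassen uses MORE here due to padding overhead — for small or just-over-power-of-2 n, padding can outweigh the per-level savings)

Standard: 268336125 multiplications (645^3). Strassen: 282475249 multiplications (7^10, after padding to 1024x1024). Strassen reduces 8 recursive multiplications to 7 at each level.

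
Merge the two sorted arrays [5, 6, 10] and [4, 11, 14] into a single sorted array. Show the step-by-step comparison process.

Merging process:

Compare 5 vs 4: take 4 from right. Merged: [4]
Compare 5 vs 11: take 5 from left. Merged: [4, 5]
Compare 6 vs 11: take 6 from left. Merged: [4, 5, 6]
Compare 10 vs 11: take 10 from left. Merged: [4, 5, 6, 10]
Append remaining from right: [11, 14]. Merged: [4, 5, 6, 10, 11, 14]

Final merged array: [4, 5, 6, 10, 11, 14]
Total comparisons: 4

The merged array is [4, 5, 6, 10, 11, 14], requiring 4 comparisons. The merge step runs in O(n) time where n is the total number of elements.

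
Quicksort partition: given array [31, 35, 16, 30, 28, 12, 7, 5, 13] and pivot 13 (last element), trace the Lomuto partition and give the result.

Lomuto partition with pivot = 13:

Initial array: [31, 35, 16, 30, 28, 12, 7, 5, 13]

arr[0]=31 > 13: no swap
arr[1]=35 > 13: no swap
arr[2]=16 > 13: no swap
arr[3]=30 > 13: no swap
arr[4]=28 > 13: no swap
arr[5]=12 <= 13: swap with position 0, array becomes [12, 35, 16, 30, 28, 31, 7, 5, 13]
arr[6]=7 <= 13: swap with position 1, array becomes [12, 7, 16, 30, 28, 31, 35, 5, 13]
arr[7]=5 <= 13: swap with position 2, array becomes [12, 7, 5, 30, 28, 31, 35, 16, 13]

Place pivot at position 3: [12, 7, 5, 13, 28, 31, 35, 16, 30]
Pivot position: 3

After partitioning with pivot 13, the array becomes [12, 7, 5, 13, 28, 31, 35, 16, 30]. The pivot is placed at index 3. All elements to the left of the pivot are <= 13, and all elements to the right are > 13.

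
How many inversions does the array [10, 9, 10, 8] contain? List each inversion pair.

Finding inversions in [10, 9, 10, 8]:

(0, 1): arr[0]=10 > arr[1]=9
(0, 3): arr[0]=10 > arr[3]=8
(1, 3): arr[1]=9 > arr[3]=8
(2, 3): arr[2]=10 > arr[3]=8

Total inversions: 4

The array has 4 inversion(s): (0,1), (0,3), (1,3), (2,3). Each pair (i,j) satisfies i < j and arr[i] > arr[j].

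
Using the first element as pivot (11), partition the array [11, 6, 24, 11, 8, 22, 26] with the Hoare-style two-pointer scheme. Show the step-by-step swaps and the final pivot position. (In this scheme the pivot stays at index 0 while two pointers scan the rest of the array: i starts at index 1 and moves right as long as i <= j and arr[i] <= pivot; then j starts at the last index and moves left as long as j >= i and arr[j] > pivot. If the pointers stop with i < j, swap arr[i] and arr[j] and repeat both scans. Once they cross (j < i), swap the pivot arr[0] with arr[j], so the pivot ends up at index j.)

Hoare-style two-pointer partition with pivot = 11:

Initial array: [11, 6, 24, 11, 8, 22, 26]

Pointers start at i = 1, j = 6.
i stops at index 2 (arr[2]=24 > 11), j stops at index 4 (arr[4]=8 <= 11): swap arr[2] and arr[4], array becomes [11, 6, 8, 11, 24, 22, 26]
i ends at 4, j ends at 3: the pointers have crossed (j < i), so scanning stops.

Swap pivot arr[0] with arr[3] to place pivot at position 3: [11, 6, 8, 11, 24, 22, 26]
Pivot position: 3

After partitioning with pivot 11, the array becomes [11, 6, 8, 11, 24, 22, 26]. The pivot is placed at index 3. All elements to the left of the pivot are <= 11, and all elements to the right are > 11.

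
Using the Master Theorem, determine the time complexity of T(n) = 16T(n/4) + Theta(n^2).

Master Theorem for T(n) = 16T(n/4) + O(n^2):

a = 16, b = 4, c = 2
log_b(a) = log_4(16) = 2.0000

Case 2: c = 2 = log_4(16) = 2.0000
T(n) = O(n^2 log n) = O(n^2 log n)

For T(n) = 16T(n/4) + O(n^2): log_4(16) = 2.0000. This is Case 2 of the Master Theorem (c = log_b(a), equal work at all levels), giving O(n^2 log n).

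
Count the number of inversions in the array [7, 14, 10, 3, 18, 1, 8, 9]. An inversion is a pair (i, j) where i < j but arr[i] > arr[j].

Finding inversions in [7, 14, 10, 3, 18, 1, 8, 9]:

(0, 3): arr[0]=7 > arr[3]=3
(0, 5): arr[0]=7 > arr[5]=1
(1, 2): arr[1]=14 > arr[2]=10
(1, 3): arr[1]=14 > arr[3]=3
(1, 5): arr[1]=14 > arr[5]=1
(1, 6): arr[1]=14 > arr[6]=8
(1, 7): arr[1]=14 > arr[7]=9
(2, 3): arr[2]=10 > arr[3]=3
(2, 5): arr[2]=10 > arr[5]=1
(2, 6): arr[2]=10 > arr[6]=8
(2, 7): arr[2]=10 > arr[7]=9
(3, 5): arr[3]=3 > arr[5]=1
(4, 5): arr[4]=18 > arr[5]=1
(4, 6): arr[4]=18 > arr[6]=8
(4, 7): arr[4]=18 > arr[7]=9

Total inversions: 15

The array has 15 inversion(s): (0,3), (0,5), (1,2), (1,3), (1,5), (1,6), (1,7), (2,3), (2,5), (2,6), (2,7), (3,5), (4,5), (4,6), (4,7). Each pair (i,j) satisfies i < j and arr[i] > arr[j].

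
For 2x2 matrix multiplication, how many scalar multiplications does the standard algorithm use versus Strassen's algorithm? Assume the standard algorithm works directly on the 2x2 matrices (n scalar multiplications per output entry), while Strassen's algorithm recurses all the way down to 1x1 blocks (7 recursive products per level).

Matrix multiplication for 2x2 matrices:

Standard algorithm: 2^3 = 8 multiplications
Strassen's algorithm: 7^(log2(2)) = 7^1 = 7 multiplications
Savings: 8 - 7 = 1 multiplications

Standard: 8 multiplications (2^3). Strassen: 7 multiplications (7^1). Strassen reduces 8 recursive multiplications to 7 at each level.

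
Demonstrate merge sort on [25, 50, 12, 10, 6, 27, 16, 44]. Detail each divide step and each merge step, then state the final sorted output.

Merge sort trace:

Split: [25, 50, 12, 10, 6, 27, 16, 44] -> [25, 50, 12, 10] and [6, 27, 16, 44]
  Split: [25, 50, 12, 10] -> [25, 50] and [12, 10]
    Split: [25, 50] -> [25] and [50]
    Merge: [25] + [50] -> [25, 50]
    Split: [12, 10] -> [12] and [10]
    Merge: [12] + [10] -> [10, 12]
  Merge: [25, 50] + [10, 12] -> [10, 12, 25, 50]
  Split: [6, 27, 16, 44] -> [6, 27] and [16, 44]
    Split: [6, 27] -> [6] and [27]
    Merge: [6] + [27] -> [6, 27]
    Split: [16, 44] -> [16] and [44]
    Merge: [16] + [44] -> [16, 44]
  Merge: [6, 27] + [16, 44] -> [6, 16, 27, 44]
Merge: [10, 12, 25, 50] + [6, 16, 27, 44] -> [6, 10, 12, 16, 25, 27, 44, 50]

Final sorted array: [6, 10, 12, 16, 25, 27, 44, 50]

The merge sort proceeds by recursively splitting the array and merging sorted halves.
After all merges, the sorted array is [6, 10, 12, 16, 25, 27, 44, 50].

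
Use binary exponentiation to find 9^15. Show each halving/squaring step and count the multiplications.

Computing 9^15 by squaring (build up from 9^1; each line after the first costs one multiplication):

9^1 = 9
9^2 = (9^1)^2 = 9^2 = 81
9^3 = 9 * 9^2 = 9 * 81 = 729
9^6 = (9^3)^2 = 729^2 = 531441
9^7 = 9 * 9^6 = 9 * 531441 = 4782969
9^14 = (9^7)^2 = 4782969^2 = 22876792454961
9^15 = 9 * 9^14 = 9 * 22876792454961 = 205891132094649

Result: 205891132094649
Multiplications needed: 6 (6 lines after 9^1)

9^15 = 205891132094649. Using exponentiation by squaring, this requires 6 multiplications. The key idea: if the exponent is even, square the half-power; if odd, multiply by the base once.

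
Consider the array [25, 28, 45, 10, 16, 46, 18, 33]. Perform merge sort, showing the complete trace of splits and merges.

Merge sort trace:

Split: [25, 28, 45, 10, 16, 46, 18, 33] -> [25, 28, 45, 10] and [16, 46, 18, 33]
  Split: [25, 28, 45, 10] -> [25, 28] and [45, 10]
    Split: [25, 28] -> [25] and [28]
    Merge: [25] + [28] -> [25, 28]
    Split: [45, 10] -> [45] and [10]
    Merge: [45] + [10] -> [10, 45]
  Merge: [25, 28] + [10, 45] -> [10, 25, 28, 45]
  Split: [16, 46, 18, 33] -> [16, 46] and [18, 33]
    Split: [16, 46] -> [16] and [46]
    Merge: [16] + [46] -> [16, 46]
    Split: [18, 33] -> [18] and [33]
    Merge: [18] + [33] -> [18, 33]
  Merge: [16, 46] + [18, 33] -> [16, 18, 33, 46]
Merge: [10, 25, 28, 45] + [16, 18, 33, 46] -> [10, 16, 18, 25, 28, 33, 45, 46]

Final sorted array: [10, 16, 18, 25, 28, 33, 45, 46]

The merge sort proceeds by recursively splitting the array and merging sorted halves.
After all merges, the sorted array is [10, 16, 18, 25, 28, 33, 45, 46].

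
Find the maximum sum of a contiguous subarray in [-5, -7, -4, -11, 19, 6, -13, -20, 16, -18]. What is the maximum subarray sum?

Using Kadane's algorithm on [-5, -7, -4, -11, 19, 6, -13, -20, 16, -18]:

Scanning through the array:
Position 1 (value -7): max_ending_here = -7, max_so_far = -5
Position 2 (value -4): max_ending_here = -4, max_so_far = -4
Position 3 (value -11): max_ending_here = -11, max_so_far = -4
Position 4 (value 19): max_ending_here = 19, max_so_far = 19
Position 5 (value 6): max_ending_here = 25, max_so_far = 25
Position 6 (value -13): max_ending_here = 12, max_so_far = 25
Position 7 (value -20): max_ending_here = -8, max_so_far = 25
Position 8 (value 16): max_ending_here = 16, max_so_far = 25
Position 9 (value -18): max_ending_here = -2, max_so_far = 25

Maximum subarray: [19, 6]
Maximum sum: 25

The maximum subarray is [19, 6] with sum 25. This subarray runs from index 4 to index 5.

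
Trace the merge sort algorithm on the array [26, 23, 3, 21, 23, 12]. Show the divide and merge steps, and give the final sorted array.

Merge sort trace:

Split: [26, 23, 3, 21, 23, 12] -> [26, 23, 3] and [21, 23, 12]
  Split: [26, 23, 3] -> [26] and [23, 3]
    Split: [23, 3] -> [23] and [3]
    Merge: [23] + [3] -> [3, 23]
  Merge: [26] + [3, 23] -> [3, 23, 26]
  Split: [21, 23, 12] -> [21] and [23, 12]
    Split: [23, 12] -> [23] and [12]
    Merge: [23] + [12] -> [12, 23]
  Merge: [21] + [12, 23] -> [12, 21, 23]
Merge: [3, 23, 26] + [12, 21, 23] -> [3, 12, 21, 23, 23, 26]

Final sorted array: [3, 12, 21, 23, 23, 26]

The merge sort proceeds by recursively splitting the array and merging sorted halves.
After all merges, the sorted array is [3, 12, 21, 23, 23, 26].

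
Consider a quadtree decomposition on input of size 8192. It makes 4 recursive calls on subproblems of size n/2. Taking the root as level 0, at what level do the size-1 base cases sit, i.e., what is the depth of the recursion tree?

For divide and conquer with division factor 2:

Problem sizes at each level:
Level 0: 8192
Level 1: 4096
Level 2: 2048
Level 3: 1024
Level 4: 512
Level 5: 256
Level 6: 128
Level 7: 64
Level 8: 32
Level 9: 16
Level 10: 8
Level 11: 4
Level 12: 2
Level 13: 1

The root is level 0 and the size-1 base case is level 13 (the tree spans levels 0 through 13, i.e. 14 levels counting the root), so the depth is the number of divisions: log_2(8192) = 13

The recursion tree depth is log_2(8192) = 13. At each level, the problem size is divided by 2, so it takes 13 divisions to reduce to a base case of size 1. The algorithm makes 4 recursive calls at each level.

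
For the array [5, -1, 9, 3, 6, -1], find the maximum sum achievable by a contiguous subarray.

Using Kadane's algorithm on [5, -1, 9, 3, 6, -1]:

Scanning through the array:
Position 1 (value -1): max_ending_here = 4, max_so_far = 5
Position 2 (value 9): max_ending_here = 13, max_so_far = 13
Position 3 (value 3): max_ending_here = 16, max_so_far = 16
Position 4 (value 6): max_ending_here = 22, max_so_far = 22
Position 5 (value -1): max_ending_here = 21, max_so_far = 22

Maximum subarray: [5, -1, 9, 3, 6]
Maximum sum: 22

The maximum subarray is [5, -1, 9, 3, 6] with sum 22. This subarray runs from index 0 to index 4.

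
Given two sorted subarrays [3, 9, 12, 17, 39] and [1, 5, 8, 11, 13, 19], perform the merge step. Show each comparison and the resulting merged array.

Merging process:

Compare 3 vs 1: take 1 from right. Merged: [1]
Compare 3 vs 5: take 3 from left. Merged: [1, 3]
Compare 9 vs 5: take 5 from right. Merged: [1, 3, 5]
Compare 9 vs 8: take 8 from right. Merged: [1, 3, 5, 8]
Compare 9 vs 11: take 9 from left. Merged: [1, 3, 5, 8, 9]
Compare 12 vs 11: take 11 from right. Merged: [1, 3, 5, 8, 9, 11]
Compare 12 vs 13: take 12 from left. Merged: [1, 3, 5, 8, 9, 11, 12]
Compare 17 vs 13: take 13 from right. Merged: [1, 3, 5, 8, 9, 11, 12, 13]
Compare 17 vs 19: take 17 from left. Merged: [1, 3, 5, 8, 9, 11, 12, 13, 17]
Compare 39 vs 19: take 19 from right. Merged: [1, 3, 5, 8, 9, 11, 12, 13, 17, 19]
Append remaining from left: [39]. Merged: [1, 3, 5, 8, 9, 11, 12, 13, 17, 19, 39]

Final merged array: [1, 3, 5, 8, 9, 11, 12, 13, 17, 19, 39]
Total comparisons: 10

The merged array is [1, 3, 5, 8, 9, 11, 12, 13, 17, 19, 39], requiring 10 comparisons. The merge step runs in O(n) time where n is the total number of elements.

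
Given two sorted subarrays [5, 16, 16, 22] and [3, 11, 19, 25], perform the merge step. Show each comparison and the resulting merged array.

Merging process:

Compare 5 vs 3: take 3 from right. Merged: [3]
Compare 5 vs 11: take 5 from left. Merged: [3, 5]
Compare 16 vs 11: take 11 from right. Merged: [3, 5, 11]
Compare 16 vs 19: take 16 from left. Merged: [3, 5, 11, 16]
Compare 16 vs 19: take 16 from left. Merged: [3, 5, 11, 16, 16]
Compare 22 vs 19: take 19 from right. Merged: [3, 5, 11, 16, 16, 19]
Compare 22 vs 25: take 22 from left. Merged: [3, 5, 11, 16, 16, 19, 22]
Append remaining from right: [25]. Merged: [3, 5, 11, 16, 16, 19, 22, 25]

Final merged array: [3, 5, 11, 16, 16, 19, 22, 25]
Total comparisons: 7

The merged array is [3, 5, 11, 16, 16, 19, 22, 25], requiring 7 comparisons. The merge step runs in O(n) time where n is the total number of elements.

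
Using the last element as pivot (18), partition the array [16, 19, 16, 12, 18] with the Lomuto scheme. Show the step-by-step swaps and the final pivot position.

Lomuto partition with pivot = 18:

Initial array: [16, 19, 16, 12, 18]

arr[0]=16 <= 18: swap with position 0, array becomes [16, 19, 16, 12, 18]
arr[1]=19 > 18: no swap
arr[2]=16 <= 18: swap with position 1, array becomes [16, 16, 19, 12, 18]
arr[3]=12 <= 18: swap with position 2, array becomes [16, 16, 12, 19, 18]

Place pivot at position 3: [16, 16, 12, 18, 19]
Pivot position: 3

After partitioning with pivot 18, the array becomes [16, 16, 12, 18, 19]. The pivot is placed at index 3. All elements to the left of the pivot are <= 18, and all elements to the right are > 18.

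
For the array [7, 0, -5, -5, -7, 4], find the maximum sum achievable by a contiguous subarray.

Using Kadane's algorithm on [7, 0, -5, -5, -7, 4]:

Scanning through the array:
Position 1 (value 0): max_ending_here = 7, max_so_far = 7
Position 2 (value -5): max_ending_here = 2, max_so_far = 7
Position 3 (value -5): max_ending_here = -3, max_so_far = 7
Position 4 (value -7): max_ending_here = -7, max_so_far = 7
Position 5 (value 4): max_ending_here = 4, max_so_far = 7

Maximum subarray: [7]
Maximum sum: 7

The maximum subarray is [7] with sum 7. This subarray runs from index 0 to index 0.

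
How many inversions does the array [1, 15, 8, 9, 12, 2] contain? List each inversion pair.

Finding inversions in [1, 15, 8, 9, 12, 2]:

(1, 2): arr[1]=15 > arr[2]=8
(1, 3): arr[1]=15 > arr[3]=9
(1, 4): arr[1]=15 > arr[4]=12
(1, 5): arr[1]=15 > arr[5]=2
(2, 5): arr[2]=8 > arr[5]=2
(3, 5): arr[3]=9 > arr[5]=2
(4, 5): arr[4]=12 > arr[5]=2

Total inversions: 7

The array has 7 inversion(s): (1,2), (1,3), (1,4), (1,5), (2,5), (3,5), (4,5). Each pair (i,j) satisfies i < j and arr[i] > arr[j].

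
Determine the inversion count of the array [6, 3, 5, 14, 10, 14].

Finding inversions in [6, 3, 5, 14, 10, 14]:

(0, 1): arr[0]=6 > arr[1]=3
(0, 2): arr[0]=6 > arr[2]=5
(3, 4): arr[3]=14 > arr[4]=10

Total inversions: 3

The array has 3 inversion(s): (0,1), (0,2), (3,4). Each pair (i,j) satisfies i < j and arr[i] > arr[j].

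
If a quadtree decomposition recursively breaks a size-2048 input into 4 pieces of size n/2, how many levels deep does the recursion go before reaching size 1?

For divide and conquer with division factor 2:

Problem sizes at each level:
Level 0: 2048
Level 1: 1024
Level 2: 512
Level 3: 256
Level 4: 128
Level 5: 64
Level 6: 32
Level 7: 16
Level 8: 8
Level 9: 4
Level 10: 2
Level 11: 1

The root is level 0 and the size-1 base case is level 11 (the tree spans levels 0 through 11, i.e. 12 levels counting the root), so the depth is the number of divisions: log_2(2048) = 11

The recursion tree depth is log_2(2048) = 11. At each level, the problem size is divided by 2, so it takes 11 divisions to reduce to a base case of size 1. The algorithm makes 4 recursive calls at each level.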